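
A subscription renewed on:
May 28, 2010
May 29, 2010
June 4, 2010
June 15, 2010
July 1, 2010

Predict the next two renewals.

July 22, 2010; August 17, 2010

Gaps: 1, 6, 11, 16 days — each gap is 5 larger than the previous one.
Next gap: 21 days. July 1, 2010 + 21 days = July 22, 2010.
Next gap: 26 days. July 22, 2010 + 26 days = August 17, 2010.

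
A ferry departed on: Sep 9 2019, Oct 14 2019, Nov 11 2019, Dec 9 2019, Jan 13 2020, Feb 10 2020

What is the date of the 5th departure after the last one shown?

Jul 13 2020

All dates are Mondays, 35, 28, 28, 35, 28 days apart.
Specifically, the 2nd Monday of each month.
2nd Monday of March 2020: Mar 9 2020.
2nd Monday of April 2020: Apr 13 2020.
2nd Monday of May 2020: May 11 2020.
2nd Monday of June 2020: Jun 8 2020.
July 2020 — 2nd Monday is Jul 13 2020.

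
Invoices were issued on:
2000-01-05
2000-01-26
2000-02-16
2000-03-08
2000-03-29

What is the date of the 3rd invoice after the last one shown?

Gaps between consecutive events: 21, 21, 21, 21 days — a constant 21-day interval.
2000-03-29 + 21 days = 2000-04-19.
2000-04-19 + 21 days = 2000-05-10.
2000-05-10 + 21 days = 2000-05-31.

2000-05-31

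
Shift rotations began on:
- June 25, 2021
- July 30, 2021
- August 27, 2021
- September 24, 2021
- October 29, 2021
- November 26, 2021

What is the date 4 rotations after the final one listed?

March 25, 2022

All Fridays; the gaps (35, 28, 28, 35, 28) vary with month length.
This is the last Friday of each month.
December 2021 ends with Friday December 31, 2021.
Last Friday of January 2022: January 28, 2022.
February 2022 ends with Friday February 25, 2022.
Last Friday of March 2022: March 25, 2022.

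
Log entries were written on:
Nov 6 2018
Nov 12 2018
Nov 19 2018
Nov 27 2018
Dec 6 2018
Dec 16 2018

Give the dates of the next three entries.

Gaps: 6, 7, 8, 9, 10 days — each gap is 1 larger than the previous one.
Next gap: 11 days. Dec 16 2018 + 11 days = Dec 27 2018.
Next gap: 12 days. Dec 27 2018 + 12 days = Jan 8 2019.
Next gap: 13 days. Jan 8 2019 + 13 days = Jan 21 2019.

Dec 27 2018, Jan 8 2019, Jan 21 2019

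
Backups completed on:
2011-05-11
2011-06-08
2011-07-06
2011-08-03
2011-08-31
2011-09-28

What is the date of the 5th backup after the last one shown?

2012-02-15

Gaps between consecutive events: 28, 28, 28, 28, 28 days — a constant 28-day interval.
2011-09-28 + 28 days = 2011-10-26.
2011-10-26 + 28 days = 2011-11-23.
2011-11-23 + 28 days = 2011-12-21.
2011-12-21 + 28 days = 2012-01-18.
2012-01-18 + 28 days = 2012-02-15.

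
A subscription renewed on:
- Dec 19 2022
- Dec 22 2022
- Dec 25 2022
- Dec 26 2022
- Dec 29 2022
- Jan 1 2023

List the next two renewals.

The gap pattern 3, 3, 1, 3, 3 repeats every 3 events.
These are the Mondays, Thursdays and Sundays of each week.
The following Monday is Jan 2 2023.
Next Thursday: Jan 5 2023.

Jan 2 2023, Jan 5 2023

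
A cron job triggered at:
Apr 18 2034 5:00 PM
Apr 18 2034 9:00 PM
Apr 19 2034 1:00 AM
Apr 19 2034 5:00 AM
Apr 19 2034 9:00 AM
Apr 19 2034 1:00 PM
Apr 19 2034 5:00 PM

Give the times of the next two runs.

Apr 19 2034 9:00 PM, Apr 20 2034 1:00 AM

Gaps: 4, 4, 4, 4, 4, 4 hours — each event is 4 hours after the previous one.
Apr 19 2034 5:00 PM + 4 h = Apr 19 2034 9:00 PM.
Apr 19 2034 9:00 PM + 4 h = Apr 20 2034 1:00 AM.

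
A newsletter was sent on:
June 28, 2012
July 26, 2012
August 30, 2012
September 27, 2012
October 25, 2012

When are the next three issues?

November 29, 2012; December 27, 2012; January 31, 2013

These are Thursdays with 28, 35, 28, 28-day gaps.
Each is the final Thursday of its month — August 30, 2012 is past the 28th, so '4th Thursday' doesn't fit.
November 2012 ends with Thursday November 29, 2012.
Last Thursday of December 2012: December 27, 2012.
Last Thursday of January 2013: January 31, 2013.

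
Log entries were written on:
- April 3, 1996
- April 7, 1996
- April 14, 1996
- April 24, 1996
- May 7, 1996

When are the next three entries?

May 23, 1996; June 11, 1996; July 3, 1996

Intervals are 4, 7, 10, 13 days — an arithmetic progression with common difference 3.
Next gap: 16 days. May 7, 1996 + 16 days = May 23, 1996.
Next gap: 19 days. May 23, 1996 + 19 days = June 11, 1996.
Next gap: 22 days. June 11, 1996 + 22 days = July 3, 1996.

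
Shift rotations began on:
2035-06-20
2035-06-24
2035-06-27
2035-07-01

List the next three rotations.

2035-07-04, 2035-07-08, 2035-07-11

Every event lands on a Wednesday or Sunday (gaps cycle 4, 3, 4).
So the schedule is: every Wednesday and Sunday.
The following Wednesday is 2035-07-04.
The following Sunday is 2035-07-08.
Next Wednesday: 2035-07-11.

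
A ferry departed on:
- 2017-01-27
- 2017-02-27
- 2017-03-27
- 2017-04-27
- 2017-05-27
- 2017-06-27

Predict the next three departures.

2017-07-27, 2017-08-27, 2017-09-27

The day-of-month is always 27 (31, 28, 31, 30, 31 days between events).
So this recurs on the 27th of each month.
July 2017: 2017-07-27.
August 2017: 2017-08-27.
Next: September 2017 → 2017-09-27.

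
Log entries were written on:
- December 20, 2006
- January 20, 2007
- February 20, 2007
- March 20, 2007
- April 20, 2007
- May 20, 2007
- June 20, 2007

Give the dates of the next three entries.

Each date is the 20th; the gaps (31, 31, 28, 31, 30, 31) track the month lengths.
The rule is the 20th of each month.
Next: July 2007 → July 20, 2007.
August 2007: August 20, 2007.
Next: September 2007 → September 20, 2007.

July 20, 2007; August 20, 2007; September 20, 2007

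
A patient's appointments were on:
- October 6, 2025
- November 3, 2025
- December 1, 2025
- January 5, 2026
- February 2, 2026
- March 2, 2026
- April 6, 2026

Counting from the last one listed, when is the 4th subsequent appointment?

August 3, 2026

All dates are Mondays, 28, 28, 35, 28, 28, 35 days apart.
Specifically, the 1st Monday of each month.
1st Monday of May 2026: May 4, 2026.
June 2026 — 1st Monday is June 1, 2026.
July 2026 — 1st Monday is July 6, 2026.
1st Monday of August 2026: August 3, 2026.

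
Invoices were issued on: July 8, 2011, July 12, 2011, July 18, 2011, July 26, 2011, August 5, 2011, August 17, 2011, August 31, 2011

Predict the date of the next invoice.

Gaps: 4, 6, 8, 10, 12, 14 days — each gap is 2 larger than the previous one.
Next gap: 16 days. August 31, 2011 + 16 days = September 16, 2011.

September 16, 2011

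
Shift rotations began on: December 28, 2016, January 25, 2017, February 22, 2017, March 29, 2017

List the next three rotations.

These are Wednesdays with 28, 28, 35-day gaps.
Each is the final Wednesday of its month — March 29, 2017 is past the 28th, so '4th Wednesday' doesn't fit.
Last Wednesday of April 2017: April 26, 2017.
May 2017 ends with Wednesday May 31, 2017.
June 2017 ends with Wednesday June 28, 2017.

April 26, 2017; May 31, 2017; June 28, 2017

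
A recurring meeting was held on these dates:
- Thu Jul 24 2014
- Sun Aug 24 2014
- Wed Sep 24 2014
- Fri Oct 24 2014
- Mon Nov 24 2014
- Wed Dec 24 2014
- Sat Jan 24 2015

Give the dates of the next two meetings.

Each date is the 24th; the gaps (31, 31, 30, 31, 30, 31) track the month lengths.
The rule is the 24th of each month.
Next: February 2015 → Tue Feb 24 2015.
Next: March 2015 → Tue Mar 24 2015.

Tue Feb 24 2015, Tue Mar 24 2015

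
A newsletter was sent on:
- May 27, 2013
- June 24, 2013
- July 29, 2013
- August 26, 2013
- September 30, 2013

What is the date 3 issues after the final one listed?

Every date is a Monday; gaps 28, 35, 28, 35 days.
Each is the last Monday of its month (at least one falls on the 29th or later, ruling out '4th Monday').
October 2013 ends with Monday October 28, 2013.
November 2013 ends with Monday November 25, 2013.
December 2013 ends with Monday December 30, 2013.

December 30, 2013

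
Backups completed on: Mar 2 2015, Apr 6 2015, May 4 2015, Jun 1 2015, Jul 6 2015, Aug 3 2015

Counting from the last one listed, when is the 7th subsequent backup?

Mar 7 2016

Gaps: 35, 28, 28, 35, 28 days — a mix of 28 and 35. Every date is a Monday.
Each is the 1st Monday of its month.
September 2015 — 1st Monday is Sep 7 2015.
1st Monday of October 2015: Oct 5 2015.
November 2015 — 1st Monday is Nov 2 2015.
1st Monday of December 2015: Dec 7 2015.
January 2016 — 1st Monday is Jan 4 2016.
1st Monday of February 2016: Feb 1 2016.
1st Monday of March 2016: Mar 7 2016.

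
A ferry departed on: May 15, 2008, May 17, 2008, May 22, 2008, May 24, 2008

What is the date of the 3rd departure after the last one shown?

The gap pattern 2, 5, 2 repeats every 2 events.
These are the Thursdays and Saturdays of each week.
The following Thursday is May 29, 2008.
Next Saturday: May 31, 2008.
The following Thursday is June 5, 2008.

June 5, 2008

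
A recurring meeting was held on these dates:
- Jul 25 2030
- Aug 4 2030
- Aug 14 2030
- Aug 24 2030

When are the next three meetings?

Sep 3 2030, Sep 13 2030, Sep 23 2030

The spacing is 10, 10, 10 days — always 10 days.
Aug 24 2030 + 10 days = Sep 3 2030.
Sep 3 2030 + 10 days = Sep 13 2030.
Sep 13 2030 + 10 days = Sep 23 2030.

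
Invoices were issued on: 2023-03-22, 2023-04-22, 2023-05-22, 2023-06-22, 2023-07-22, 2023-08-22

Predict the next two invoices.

2023-09-22, 2023-10-22

Gaps: 31, 30, 31, 30, 31 days — not constant. Every event is on the 22nd of the month.
Pattern: the 22nd of each month.
September 2023: 2023-09-22.
Next: October 2023 → 2023-10-22.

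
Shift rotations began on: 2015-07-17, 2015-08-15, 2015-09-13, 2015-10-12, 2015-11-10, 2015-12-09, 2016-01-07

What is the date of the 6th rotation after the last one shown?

2016-06-29

Every event comes 29 days after the last (29, 29, 29, 29, 29, 29).
2016-01-07 + 29 days = 2016-02-05.
2016-02-05 + 29 days = 2016-03-05.
2016-03-05 + 29 days = 2016-04-03.
2016-04-03 + 29 days = 2016-05-02.
2016-05-02 + 29 days = 2016-05-31.
2016-05-31 + 29 days = 2016-06-29.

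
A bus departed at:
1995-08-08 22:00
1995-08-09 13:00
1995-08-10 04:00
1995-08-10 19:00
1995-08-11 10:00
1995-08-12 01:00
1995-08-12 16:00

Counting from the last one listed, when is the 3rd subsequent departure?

1995-08-14 13:00

The interval is a steady 15 hours (15, 15, 15, 15, 15, 15).
1995-08-12 16:00 + 15 h = 1995-08-13 07:00.
1995-08-13 07:00 + 15 h = 1995-08-13 22:00.
1995-08-13 22:00 + 15 h = 1995-08-14 13:00.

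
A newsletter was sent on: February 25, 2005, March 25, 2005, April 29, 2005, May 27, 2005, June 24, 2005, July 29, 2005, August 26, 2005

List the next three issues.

All Fridays; the gaps (28, 35, 28, 28, 35, 28) vary with month length.
This is the last Friday of each month.
Last Friday of September 2005: September 30, 2005.
October 2005 ends with Friday October 28, 2005.
November 2005 ends with Friday November 25, 2005.

September 30, 2005; October 28, 2005; November 25, 2005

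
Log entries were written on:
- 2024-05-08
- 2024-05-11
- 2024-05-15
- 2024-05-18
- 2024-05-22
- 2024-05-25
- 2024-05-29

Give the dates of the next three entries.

The gap pattern 3, 4, 3, 4, 3, 4 repeats every 2 events.
These are the Wednesdays and Saturdays of each week.
Next Saturday: 2024-06-01.
Next Wednesday: 2024-06-05.
Next Saturday: 2024-06-08.

2024-06-01, 2024-06-05, 2024-06-08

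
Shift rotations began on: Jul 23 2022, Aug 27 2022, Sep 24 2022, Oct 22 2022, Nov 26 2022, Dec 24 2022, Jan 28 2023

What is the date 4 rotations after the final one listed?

All dates are Saturdays, 35, 28, 28, 35, 28, 35 days apart.
Specifically, the 4th Saturday of each month.
February 2023 — 4th Saturday is Feb 25 2023.
4th Saturday of March 2023: Mar 25 2023.
4th Saturday of April 2023: Apr 22 2023.
4th Saturday of May 2023: May 27 2023.

May 27 2023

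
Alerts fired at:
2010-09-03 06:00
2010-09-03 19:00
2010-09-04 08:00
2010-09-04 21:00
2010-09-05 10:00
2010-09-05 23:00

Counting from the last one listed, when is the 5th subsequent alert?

2010-09-08 16:00

Spacing: 13, 13, 13, 13, 13 h — constant 13 h.
2010-09-05 23:00 + 13 h = 2010-09-06 12:00.
2010-09-06 12:00 + 13 h = 2010-09-07 01:00.
2010-09-07 01:00 + 13 h = 2010-09-07 14:00.
2010-09-07 14:00 + 13 h = 2010-09-08 03:00.
2010-09-08 03:00 + 13 h = 2010-09-08 16:00.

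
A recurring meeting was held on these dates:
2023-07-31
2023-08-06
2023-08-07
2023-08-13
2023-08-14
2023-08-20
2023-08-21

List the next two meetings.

Gaps: 6, 1, 6, 1, 6, 1 days — not constant, but cyclic with period 2.
The events fall on every Monday and Sunday.
Next Sunday: 2023-08-27.
The following Monday is 2023-08-28.

2023-08-27, 2023-08-28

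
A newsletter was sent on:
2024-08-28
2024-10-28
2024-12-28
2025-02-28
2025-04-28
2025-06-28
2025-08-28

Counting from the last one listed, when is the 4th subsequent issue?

2026-04-28

Gaps: 61, 61, 62, 59, 61, 61 days — not constant. Every event is on the 28th of the month.
Pattern: the 28th of every 2 months.
Next: October 2025 → 2025-10-28.
December 2025: 2025-12-28.
Next: February 2026 → 2026-02-28.
April 2026: 2026-04-28.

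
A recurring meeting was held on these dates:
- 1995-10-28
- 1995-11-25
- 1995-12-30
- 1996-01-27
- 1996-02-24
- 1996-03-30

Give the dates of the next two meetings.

1996-04-27, 1996-05-25

Every date is a Saturday; gaps 28, 35, 28, 28, 35 days.
Each is the last Saturday of its month (at least one falls on the 29th or later, ruling out '4th Saturday').
Last Saturday of April 1996: 1996-04-27.
Last Saturday of May 1996: 1996-05-25.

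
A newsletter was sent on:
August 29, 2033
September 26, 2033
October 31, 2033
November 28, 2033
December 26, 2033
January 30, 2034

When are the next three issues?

Every date is a Monday; gaps 28, 35, 28, 28, 35 days.
Each is the last Monday of its month (at least one falls on the 29th or later, ruling out '4th Monday').
February 2034 ends with Monday February 27, 2034.
March 2034 ends with Monday March 27, 2034.
April 2034 ends with Monday April 24, 2034.

February 27, 2034; March 27, 2034; April 24, 2034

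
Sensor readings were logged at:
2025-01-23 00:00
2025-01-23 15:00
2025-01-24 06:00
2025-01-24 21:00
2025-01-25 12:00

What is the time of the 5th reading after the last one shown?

2025-01-28 15:00

Spacing: 15, 15, 15, 15 h — constant 15 h.
2025-01-25 12:00 + 15 h = 2025-01-26 03:00.
2025-01-26 03:00 + 15 h = 2025-01-26 18:00.
2025-01-26 18:00 + 15 h = 2025-01-27 09:00.
2025-01-27 09:00 + 15 h = 2025-01-28 00:00.
2025-01-28 00:00 + 15 h = 2025-01-28 15:00.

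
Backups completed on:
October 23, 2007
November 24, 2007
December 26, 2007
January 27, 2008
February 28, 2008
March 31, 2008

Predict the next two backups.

Gaps between consecutive events: 32, 32, 32, 32, 32 days — a constant 32-day interval.
March 31, 2008 + 32 days = May 2, 2008.
May 2, 2008 + 32 days = June 3, 2008.

May 2, 2008; June 3, 2008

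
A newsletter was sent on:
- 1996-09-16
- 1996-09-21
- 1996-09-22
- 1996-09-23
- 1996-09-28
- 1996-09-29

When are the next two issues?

The gap pattern 5, 1, 1, 5, 1 repeats every 3 events.
These are the Mondays, Saturdays and Sundays of each week.
Next Monday: 1996-09-30.
Next Saturday: 1996-10-05.

1996-09-30, 1996-10-05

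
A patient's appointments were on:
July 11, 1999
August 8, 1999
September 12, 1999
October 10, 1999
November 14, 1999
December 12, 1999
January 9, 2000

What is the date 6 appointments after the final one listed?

All dates are Sundays, 28, 35, 28, 35, 28, 28 days apart.
Specifically, the 2nd Sunday of each month.
2nd Sunday of February 2000: February 13, 2000.
2nd Sunday of March 2000: March 12, 2000.
2nd Sunday of April 2000: April 9, 2000.
2nd Sunday of May 2000: May 14, 2000.
2nd Sunday of June 2000: June 11, 2000.
July 2000 — 2nd Sunday is July 9, 2000.

July 9, 2000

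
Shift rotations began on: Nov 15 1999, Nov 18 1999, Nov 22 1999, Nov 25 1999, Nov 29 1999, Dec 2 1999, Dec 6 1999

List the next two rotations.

Gaps: 3, 4, 3, 4, 3, 4 days — not constant, but cyclic with period 2.
The events fall on every Monday and Thursday.
The following Thursday is Dec 9 1999.
Next Monday: Dec 13 1999.

Dec 9 1999, Dec 13 1999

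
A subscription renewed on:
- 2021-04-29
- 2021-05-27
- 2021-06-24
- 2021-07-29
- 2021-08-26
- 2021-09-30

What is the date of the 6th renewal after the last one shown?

2022-03-31

All Thursdays; the gaps (28, 28, 35, 28, 35) vary with month length.
This is the last Thursday of each month.
Last Thursday of October 2021: 2021-10-28.
November 2021 ends with Thursday 2021-11-25.
Last Thursday of December 2021: 2021-12-30.
Last Thursday of January 2022: 2022-01-27.
February 2022 ends with Thursday 2022-02-24.
Last Thursday of March 2022: 2022-03-31.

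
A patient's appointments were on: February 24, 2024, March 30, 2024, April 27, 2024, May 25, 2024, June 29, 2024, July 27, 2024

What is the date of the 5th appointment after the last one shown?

December 28, 2024

All Saturdays; the gaps (35, 28, 28, 35, 28) vary with month length.
This is the last Saturday of each month.
Last Saturday of August 2024: August 31, 2024.
Last Saturday of September 2024: September 28, 2024.
October 2024 ends with Saturday October 26, 2024.
Last Saturday of November 2024: November 30, 2024.
Last Saturday of December 2024: December 28, 2024.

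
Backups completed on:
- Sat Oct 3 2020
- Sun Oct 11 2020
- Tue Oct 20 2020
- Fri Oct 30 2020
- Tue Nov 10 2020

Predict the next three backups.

Intervals are 8, 9, 10, 11 days — an arithmetic progression with common difference 1.
Next gap: 12 days. Tue Nov 10 2020 + 12 days = Sun Nov 22 2020.
Next gap: 13 days. Sun Nov 22 2020 + 13 days = Sat Dec 5 2020.
Next gap: 14 days. Sat Dec 5 2020 + 14 days = Sat Dec 19 2020.

Sun Nov 22 2020, Sat Dec 5 2020, Sat Dec 19 2020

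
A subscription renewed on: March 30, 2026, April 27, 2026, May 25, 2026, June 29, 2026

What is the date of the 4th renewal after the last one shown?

October 26, 2026

Every date is a Monday; gaps 28, 28, 35 days.
Each is the last Monday of its month (at least one falls on the 29th or later, ruling out '4th Monday').
July 2026 ends with Monday July 27, 2026.
August 2026 ends with Monday August 31, 2026.
September 2026 ends with Monday September 28, 2026.
Last Monday of October 2026: October 26, 2026.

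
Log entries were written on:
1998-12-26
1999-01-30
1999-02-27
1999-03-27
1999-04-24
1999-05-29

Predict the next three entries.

These are Saturdays with 35, 28, 28, 28, 35-day gaps.
Each is the final Saturday of its month — 1999-01-30 is past the 28th, so '4th Saturday' doesn't fit.
June 1999 ends with Saturday 1999-06-26.
Last Saturday of July 1999: 1999-07-31.
August 1999 ends with Saturday 1999-08-28.

1999-06-26, 1999-07-31, 1999-08-28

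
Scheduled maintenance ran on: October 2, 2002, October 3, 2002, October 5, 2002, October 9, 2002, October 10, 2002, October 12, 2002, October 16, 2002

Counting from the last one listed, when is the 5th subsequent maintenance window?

Gaps: 1, 2, 4, 1, 2, 4 days — not constant, but cyclic with period 3.
The events fall on every Wednesday, Thursday and Saturday.
Next Thursday: October 17, 2002.
Next Saturday: October 19, 2002.
The following Wednesday is October 23, 2002.
Next Thursday: October 24, 2002.
The following Saturday is October 26, 2002.

October 26, 2002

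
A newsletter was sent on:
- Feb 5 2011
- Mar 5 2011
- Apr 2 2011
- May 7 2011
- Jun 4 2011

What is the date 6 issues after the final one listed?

Dec 3 2011

All dates are Saturdays, 28, 28, 35, 28 days apart.
Specifically, the 1st Saturday of each month.
July 2011 — 1st Saturday is Jul 2 2011.
August 2011 — 1st Saturday is Aug 6 2011.
1st Saturday of September 2011: Sep 3 2011.
October 2011 — 1st Saturday is Oct 1 2011.
November 2011 — 1st Saturday is Nov 5 2011.
1st Saturday of December 2011: Dec 3 2011.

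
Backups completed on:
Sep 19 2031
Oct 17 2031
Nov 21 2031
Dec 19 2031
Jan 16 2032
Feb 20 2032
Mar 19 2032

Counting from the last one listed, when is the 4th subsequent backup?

These are Fridays at 28- or 35-day spacing (28, 35, 28, 28, 35, 28).
The pattern: 3rd Friday of the month.
3rd Friday of April 2032: Apr 16 2032.
May 2032 — 3rd Friday is May 21 2032.
3rd Friday of June 2032: Jun 18 2032.
July 2032 — 3rd Friday is Jul 16 2032.

Jul 16 2032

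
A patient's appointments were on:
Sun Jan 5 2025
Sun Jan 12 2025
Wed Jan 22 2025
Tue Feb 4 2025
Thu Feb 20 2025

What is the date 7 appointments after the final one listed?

Thu Sep 4 2025

The spacing grows by 3 each time: 7, 10, 13, 16 days.
Next gap: 19 days. Thu Feb 20 2025 + 19 days = Tue Mar 11 2025.
Next gap: 22 days. Tue Mar 11 2025 + 22 days = Wed Apr 2 2025.
Next gap: 25 days. Wed Apr 2 2025 + 25 days = Sun Apr 27 2025.
Next gap: 28 days. Sun Apr 27 2025 + 28 days = Sun May 25 2025.
Next gap: 31 days. Sun May 25 2025 + 31 days = Wed Jun 25 2025.
Next gap: 34 days. Wed Jun 25 2025 + 34 days = Tue Jul 29 2025.
Next gap: 37 days. Tue Jul 29 2025 + 37 days = Thu Sep 4 2025.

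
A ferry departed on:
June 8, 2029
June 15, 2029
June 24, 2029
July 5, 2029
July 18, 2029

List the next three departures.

Intervals are 7, 9, 11, 13 days — an arithmetic progression with common difference 2.
Next gap: 15 days. July 18, 2029 + 15 days = August 2, 2029.
Next gap: 17 days. August 2, 2029 + 17 days = August 19, 2029.
Next gap: 19 days. August 19, 2029 + 19 days = September 7, 2029.

August 2, 2029; August 19, 2029; September 7, 2029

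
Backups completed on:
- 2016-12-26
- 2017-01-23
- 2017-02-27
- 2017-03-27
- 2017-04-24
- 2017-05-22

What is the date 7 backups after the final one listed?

2017-12-25

These are Mondays at 28- or 35-day spacing (28, 35, 28, 28, 28).
The pattern: 4th Monday of the month.
4th Monday of June 2017: 2017-06-26.
4th Monday of July 2017: 2017-07-24.
4th Monday of August 2017: 2017-08-28.
September 2017 — 4th Monday is 2017-09-25.
October 2017 — 4th Monday is 2017-10-23.
November 2017 — 4th Monday is 2017-11-27.
December 2017 — 4th Monday is 2017-12-25.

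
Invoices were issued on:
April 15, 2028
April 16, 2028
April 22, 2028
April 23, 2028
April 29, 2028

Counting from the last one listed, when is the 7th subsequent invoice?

May 21, 2028

Every event lands on a Saturday or Sunday (gaps cycle 1, 6, 1, 6).
So the schedule is: every Saturday and Sunday.
Next Sunday: April 30, 2028.
Next Saturday: May 6, 2028.
The following Sunday is May 7, 2028.
The following Saturday is May 13, 2028.
Next Sunday: May 14, 2028.
The following Saturday is May 20, 2028.
The following Sunday is May 21, 2028.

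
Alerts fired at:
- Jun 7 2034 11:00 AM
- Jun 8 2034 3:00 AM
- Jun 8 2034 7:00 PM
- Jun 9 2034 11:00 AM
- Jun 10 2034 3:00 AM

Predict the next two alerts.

The interval is a steady 16 hours (16, 16, 16, 16).
Jun 10 2034 3:00 AM + 16 h = Jun 10 2034 7:00 PM.
Jun 10 2034 7:00 PM + 16 h = Jun 11 2034 11:00 AM.

Jun 10 2034 7:00 PM, Jun 11 2034 11:00 AM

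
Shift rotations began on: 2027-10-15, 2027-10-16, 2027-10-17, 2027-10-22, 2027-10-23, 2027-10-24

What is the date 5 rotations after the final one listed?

The gap pattern 1, 1, 5, 1, 1 repeats every 3 events.
These are the Fridays, Saturdays and Sundays of each week.
The following Friday is 2027-10-29.
Next Saturday: 2027-10-30.
Next Sunday: 2027-10-31.
The following Friday is 2027-11-05.
Next Saturday: 2027-11-06.

2027-11-06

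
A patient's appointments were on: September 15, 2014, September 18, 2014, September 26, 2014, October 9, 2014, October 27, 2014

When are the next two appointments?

November 19, 2014; December 17, 2014

Gaps: 3, 8, 13, 18 days — each gap is 5 larger than the previous one.
Next gap: 23 days. October 27, 2014 + 23 days = November 19, 2014.
Next gap: 28 days. November 19, 2014 + 28 days = December 17, 2014.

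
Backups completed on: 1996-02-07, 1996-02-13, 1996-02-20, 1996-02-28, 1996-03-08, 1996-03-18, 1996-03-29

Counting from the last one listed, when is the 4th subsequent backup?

1996-05-22

Gaps: 6, 7, 8, 9, 10, 11 days — each gap is 1 larger than the previous one.
Next gap: 12 days. 1996-03-29 + 12 days = 1996-04-10.
Next gap: 13 days. 1996-04-10 + 13 days = 1996-04-23.
Next gap: 14 days. 1996-04-23 + 14 days = 1996-05-07.
Next gap: 15 days. 1996-05-07 + 15 days = 1996-05-22.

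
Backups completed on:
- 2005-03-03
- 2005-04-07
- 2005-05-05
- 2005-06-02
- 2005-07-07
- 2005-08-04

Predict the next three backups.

All dates are Thursdays, 35, 28, 28, 35, 28 days apart.
Specifically, the 1st Thursday of each month.
1st Thursday of September 2005: 2005-09-01.
October 2005 — 1st Thursday is 2005-10-06.
November 2005 — 1st Thursday is 2005-11-03.

2005-09-01, 2005-10-06, 2005-11-03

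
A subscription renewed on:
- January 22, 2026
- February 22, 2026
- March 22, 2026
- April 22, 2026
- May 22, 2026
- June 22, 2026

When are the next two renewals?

July 22, 2026; August 22, 2026

Each date is the 22nd; the gaps (31, 28, 31, 30, 31) track the month lengths.
The rule is the 22nd of each month.
July 2026: July 22, 2026.
Next: August 2026 → August 22, 2026.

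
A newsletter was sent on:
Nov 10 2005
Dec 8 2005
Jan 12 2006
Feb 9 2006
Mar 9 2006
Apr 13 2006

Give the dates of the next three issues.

May 11 2006, Jun 8 2006, Jul 13 2006

These are Thursdays at 28- or 35-day spacing (28, 35, 28, 28, 35).
The pattern: 2nd Thursday of the month.
May 2006 — 2nd Thursday is May 11 2006.
June 2006 — 2nd Thursday is Jun 8 2006.
July 2006 — 2nd Thursday is Jul 13 2006.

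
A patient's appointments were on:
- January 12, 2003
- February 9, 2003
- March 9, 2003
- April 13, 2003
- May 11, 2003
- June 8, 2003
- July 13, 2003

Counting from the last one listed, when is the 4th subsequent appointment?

November 9, 2003

Gaps: 28, 28, 35, 28, 28, 35 days — a mix of 28 and 35. Every date is a Sunday.
Each is the 2nd Sunday of its month.
August 2003 — 2nd Sunday is August 10, 2003.
September 2003 — 2nd Sunday is September 14, 2003.
2nd Sunday of October 2003: October 12, 2003.
2nd Sunday of November 2003: November 9, 2003.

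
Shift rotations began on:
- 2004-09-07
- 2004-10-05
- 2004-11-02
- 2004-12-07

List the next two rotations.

These are Tuesdays at 28- or 35-day spacing (28, 28, 35).
The pattern: 1st Tuesday of the month.
1st Tuesday of January 2005: 2005-01-04.
1st Tuesday of February 2005: 2005-02-01.

2005-01-04, 2005-02-01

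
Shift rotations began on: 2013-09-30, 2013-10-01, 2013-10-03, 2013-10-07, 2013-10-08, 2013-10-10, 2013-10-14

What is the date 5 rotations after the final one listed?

Every event lands on a Monday or Tuesday or Thursday (gaps cycle 1, 2, 4, 1, 2, 4).
So the schedule is: every Monday, Tuesday and Thursday.
The following Tuesday is 2013-10-15.
Next Thursday: 2013-10-17.
The following Monday is 2013-10-21.
The following Tuesday is 2013-10-22.
The following Thursday is 2013-10-24.

2013-10-24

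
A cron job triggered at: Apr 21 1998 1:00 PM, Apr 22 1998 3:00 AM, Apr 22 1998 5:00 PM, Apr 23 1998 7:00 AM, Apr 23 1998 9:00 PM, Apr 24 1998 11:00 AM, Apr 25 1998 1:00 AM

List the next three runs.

Apr 25 1998 3:00 PM, Apr 26 1998 5:00 AM, Apr 26 1998 7:00 PM

Spacing: 14, 14, 14, 14, 14, 14 h — constant 14 h.
Apr 25 1998 1:00 AM + 14 h = Apr 25 1998 3:00 PM.
Apr 25 1998 3:00 PM + 14 h = Apr 26 1998 5:00 AM.
Apr 26 1998 5:00 AM + 14 h = Apr 26 1998 7:00 PM.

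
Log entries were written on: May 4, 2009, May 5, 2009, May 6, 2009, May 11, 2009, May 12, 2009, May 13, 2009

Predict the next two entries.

May 18, 2009; May 19, 2009

Every event lands on a Monday or Tuesday or Wednesday (gaps cycle 1, 1, 5, 1, 1).
So the schedule is: every Monday, Tuesday and Wednesday.
Next Monday: May 18, 2009.
Next Tuesday: May 19, 2009.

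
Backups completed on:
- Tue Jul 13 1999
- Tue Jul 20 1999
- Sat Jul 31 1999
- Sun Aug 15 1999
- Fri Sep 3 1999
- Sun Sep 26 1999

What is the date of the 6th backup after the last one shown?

Fri May 5 2000

Gaps: 7, 11, 15, 19, 23 days — each gap is 4 larger than the previous one.
Next gap: 27 days. Sun Sep 26 1999 + 27 days = Sat Oct 23 1999.
Next gap: 31 days. Sat Oct 23 1999 + 31 days = Tue Nov 23 1999.
Next gap: 35 days. Tue Nov 23 1999 + 35 days = Tue Dec 28 1999.
Next gap: 39 days. Tue Dec 28 1999 + 39 days = Sat Feb 5 2000.
Next gap: 43 days. Sat Feb 5 2000 + 43 days = Sun Mar 19 2000.
Next gap: 47 days. Sun Mar 19 2000 + 47 days = Fri May 5 2000.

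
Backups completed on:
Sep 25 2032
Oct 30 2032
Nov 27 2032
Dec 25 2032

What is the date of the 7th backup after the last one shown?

Every date is a Saturday; gaps 35, 28, 28 days.
Each is the last Saturday of its month (at least one falls on the 29th or later, ruling out '4th Saturday').
Last Saturday of January 2033: Jan 29 2033.
February 2033 ends with Saturday Feb 26 2033.
Last Saturday of March 2033: Mar 26 2033.
April 2033 ends with Saturday Apr 30 2033.
Last Saturday of May 2033: May 28 2033.
June 2033 ends with Saturday Jun 25 2033.
Last Saturday of July 2033: Jul 30 2033.

Jul 30 2033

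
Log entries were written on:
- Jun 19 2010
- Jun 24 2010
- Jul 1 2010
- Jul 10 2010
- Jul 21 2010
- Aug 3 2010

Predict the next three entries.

The spacing grows by 2 each time: 5, 7, 9, 11, 13 days.
Next gap: 15 days. Aug 3 2010 + 15 days = Aug 18 2010.
Next gap: 17 days. Aug 18 2010 + 17 days = Sep 4 2010.
Next gap: 19 days. Sep 4 2010 + 19 days = Sep 23 2010.

Aug 18 2010, Sep 4 2010, Sep 23 2010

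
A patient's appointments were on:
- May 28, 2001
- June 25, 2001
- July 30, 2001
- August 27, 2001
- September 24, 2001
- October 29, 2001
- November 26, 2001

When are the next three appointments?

December 31, 2001; January 28, 2002; February 25, 2002

All Mondays; the gaps (28, 35, 28, 28, 35, 28) vary with month length.
This is the last Monday of each month.
Last Monday of December 2001: December 31, 2001.
Last Monday of January 2002: January 28, 2002.
Last Monday of February 2002: February 25, 2002.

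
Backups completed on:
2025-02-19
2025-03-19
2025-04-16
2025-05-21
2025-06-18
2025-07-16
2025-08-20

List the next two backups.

Gaps: 28, 28, 35, 28, 28, 35 days — a mix of 28 and 35. Every date is a Wednesday.
Each is the 3rd Wednesday of its month.
September 2025 — 3rd Wednesday is 2025-09-17.
October 2025 — 3rd Wednesday is 2025-10-15.

2025-09-17, 2025-10-15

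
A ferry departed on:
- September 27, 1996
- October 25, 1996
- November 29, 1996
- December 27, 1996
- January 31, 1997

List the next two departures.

Every date is a Friday; gaps 28, 35, 28, 35 days.
Each is the last Friday of its month (at least one falls on the 29th or later, ruling out '4th Friday').
February 1997 ends with Friday February 28, 1997.
March 1997 ends with Friday March 28, 1997.

February 28, 1997; March 28, 1997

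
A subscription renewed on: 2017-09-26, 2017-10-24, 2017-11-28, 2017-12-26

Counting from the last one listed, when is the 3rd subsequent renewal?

All dates are Tuesdays, 28, 35, 28 days apart.
Specifically, the 4th Tuesday of each month.
January 2018 — 4th Tuesday is 2018-01-23.
4th Tuesday of February 2018: 2018-02-27.
4th Tuesday of March 2018: 2018-03-27.

2018-03-27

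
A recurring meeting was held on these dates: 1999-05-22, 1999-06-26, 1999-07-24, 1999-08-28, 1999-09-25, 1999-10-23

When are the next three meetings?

All dates are Saturdays, 35, 28, 35, 28, 28 days apart.
Specifically, the 4th Saturday of each month.
4th Saturday of November 1999: 1999-11-27.
4th Saturday of December 1999: 1999-12-25.
4th Saturday of January 2000: 2000-01-22.

1999-11-27, 1999-12-25, 2000-01-22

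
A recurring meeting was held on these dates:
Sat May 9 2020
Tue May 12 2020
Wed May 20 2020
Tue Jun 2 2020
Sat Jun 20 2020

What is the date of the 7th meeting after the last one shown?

Intervals are 3, 8, 13, 18 days — an arithmetic progression with common difference 5.
Next gap: 23 days. Sat Jun 20 2020 + 23 days = Mon Jul 13 2020.
Next gap: 28 days. Mon Jul 13 2020 + 28 days = Mon Aug 10 2020.
Next gap: 33 days. Mon Aug 10 2020 + 33 days = Sat Sep 12 2020.
Next gap: 38 days. Sat Sep 12 2020 + 38 days = Tue Oct 20 2020.
Next gap: 43 days. Tue Oct 20 2020 + 43 days = Wed Dec 2 2020.
Next gap: 48 days. Wed Dec 2 2020 + 48 days = Tue Jan 19 2021.
Next gap: 53 days. Tue Jan 19 2021 + 53 days = Sat Mar 13 2021.

Sat Mar 13 2021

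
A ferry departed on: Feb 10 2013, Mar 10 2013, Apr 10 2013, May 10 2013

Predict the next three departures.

The day-of-month is always 10 (28, 31, 30 days between events).
So this recurs on the 10th of each month.
Next: June 2013 → Jun 10 2013.
Next: July 2013 → Jul 10 2013.
August 2013: Aug 10 2013.

Jun 10 2013, Jul 10 2013, Aug 10 2013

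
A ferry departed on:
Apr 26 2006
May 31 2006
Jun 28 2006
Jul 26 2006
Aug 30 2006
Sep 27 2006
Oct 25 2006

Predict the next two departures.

Nov 29 2006, Dec 27 2006

Every date is a Wednesday; gaps 35, 28, 28, 35, 28, 28 days.
Each is the last Wednesday of its month (at least one falls on the 29th or later, ruling out '4th Wednesday').
Last Wednesday of November 2006: Nov 29 2006.
Last Wednesday of December 2006: Dec 27 2006.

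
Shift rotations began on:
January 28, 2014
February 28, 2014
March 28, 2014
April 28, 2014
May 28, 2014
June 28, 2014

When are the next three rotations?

July 28, 2014; August 28, 2014; September 28, 2014

Each date is the 28th; the gaps (31, 28, 31, 30, 31) track the month lengths.
The rule is the 28th of each month.
July 2014: July 28, 2014.
August 2014: August 28, 2014.
Next: September 2014 → September 28, 2014.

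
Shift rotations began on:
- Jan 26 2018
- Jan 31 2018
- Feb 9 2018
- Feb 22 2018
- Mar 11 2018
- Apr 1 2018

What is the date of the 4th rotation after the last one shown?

Aug 3 2018

Intervals are 5, 9, 13, 17, 21 days — an arithmetic progression with common difference 4.
Next gap: 25 days. Apr 1 2018 + 25 days = Apr 26 2018.
Next gap: 29 days. Apr 26 2018 + 29 days = May 25 2018.
Next gap: 33 days. May 25 2018 + 33 days = Jun 27 2018.
Next gap: 37 days. Jun 27 2018 + 37 days = Aug 3 2018.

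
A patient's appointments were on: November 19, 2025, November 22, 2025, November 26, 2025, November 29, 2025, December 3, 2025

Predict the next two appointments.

December 6, 2025; December 10, 2025

Every event lands on a Wednesday or Saturday (gaps cycle 3, 4, 3, 4).
So the schedule is: every Wednesday and Saturday.
The following Saturday is December 6, 2025.
Next Wednesday: December 10, 2025.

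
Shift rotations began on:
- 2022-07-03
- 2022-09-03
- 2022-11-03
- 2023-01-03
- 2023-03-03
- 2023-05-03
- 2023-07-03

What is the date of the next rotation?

Each date is the 3rd; the gaps (62, 61, 61, 59, 61, 61) track the month lengths.
The rule is the 3rd of every 2 months.
Next: September 2023 → 2023-09-03.

2023-09-03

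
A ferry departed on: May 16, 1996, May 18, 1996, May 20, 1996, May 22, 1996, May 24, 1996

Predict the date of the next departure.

May 26, 1996

Every event comes 2 days after the last (2, 2, 2, 2).
May 24, 1996 + 2 days = May 26, 1996.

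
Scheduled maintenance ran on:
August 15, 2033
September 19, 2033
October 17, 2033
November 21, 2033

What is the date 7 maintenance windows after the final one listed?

June 19, 2034

These are Mondays at 28- or 35-day spacing (35, 28, 35).
The pattern: 3rd Monday of the month.
December 2033 — 3rd Monday is December 19, 2033.
January 2034 — 3rd Monday is January 16, 2034.
February 2034 — 3rd Monday is February 20, 2034.
3rd Monday of March 2034: March 20, 2034.
April 2034 — 3rd Monday is April 17, 2034.
3rd Monday of May 2034: May 15, 2034.
3rd Monday of June 2034: June 19, 2034.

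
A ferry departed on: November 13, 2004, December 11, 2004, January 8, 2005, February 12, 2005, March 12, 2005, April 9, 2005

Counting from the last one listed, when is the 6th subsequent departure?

October 8, 2005

These are Saturdays at 28- or 35-day spacing (28, 28, 35, 28, 28).
The pattern: 2nd Saturday of the month.
2nd Saturday of May 2005: May 14, 2005.
June 2005 — 2nd Saturday is June 11, 2005.
July 2005 — 2nd Saturday is July 9, 2005.
2nd Saturday of August 2005: August 13, 2005.
2nd Saturday of September 2005: September 10, 2005.
October 2005 — 2nd Saturday is October 8, 2005.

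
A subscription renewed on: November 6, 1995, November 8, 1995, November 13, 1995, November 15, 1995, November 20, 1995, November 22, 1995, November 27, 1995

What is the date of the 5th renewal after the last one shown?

Gaps: 2, 5, 2, 5, 2, 5 days — not constant, but cyclic with period 2.
The events fall on every Monday and Wednesday.
Next Wednesday: November 29, 1995.
Next Monday: December 4, 1995.
Next Wednesday: December 6, 1995.
Next Monday: December 11, 1995.
Next Wednesday: December 13, 1995.

December 13, 1995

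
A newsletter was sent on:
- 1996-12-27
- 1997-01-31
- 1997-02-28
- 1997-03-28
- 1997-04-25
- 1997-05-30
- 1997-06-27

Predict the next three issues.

These are Fridays with 35, 28, 28, 28, 35, 28-day gaps.
Each is the final Friday of its month — 1997-01-31 is past the 28th, so '4th Friday' doesn't fit.
July 1997 ends with Friday 1997-07-25.
August 1997 ends with Friday 1997-08-29.
September 1997 ends with Friday 1997-09-26.

1997-07-25, 1997-08-29, 1997-09-26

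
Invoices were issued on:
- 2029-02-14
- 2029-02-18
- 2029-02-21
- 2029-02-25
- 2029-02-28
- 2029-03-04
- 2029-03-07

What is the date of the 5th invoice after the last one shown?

The gap pattern 4, 3, 4, 3, 4, 3 repeats every 2 events.
These are the Wednesdays and Sundays of each week.
Next Sunday: 2029-03-11.
Next Wednesday: 2029-03-14.
The following Sunday is 2029-03-18.
The following Wednesday is 2029-03-21.
Next Sunday: 2029-03-25.

2029-03-25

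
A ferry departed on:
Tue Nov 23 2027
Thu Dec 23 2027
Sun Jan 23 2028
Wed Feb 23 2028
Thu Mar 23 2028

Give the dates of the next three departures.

Each date is the 23rd; the gaps (30, 31, 31, 29) track the month lengths.
The rule is the 23rd of each month.
April 2028: Sun Apr 23 2028.
May 2028: Tue May 23 2028.
June 2028: Fri Jun 23 2028.

Sun Apr 23 2028, Tue May 23 2028, Fri Jun 23 2028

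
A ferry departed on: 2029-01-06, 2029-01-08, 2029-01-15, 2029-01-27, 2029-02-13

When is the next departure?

Gaps: 2, 7, 12, 17 days — each gap is 5 larger than the previous one.
Next gap: 22 days. 2029-02-13 + 22 days = 2029-03-07.

2029-03-07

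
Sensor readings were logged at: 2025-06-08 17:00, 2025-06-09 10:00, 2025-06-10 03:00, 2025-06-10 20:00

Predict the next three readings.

2025-06-11 13:00, 2025-06-12 06:00, 2025-06-12 23:00

The interval is a steady 17 hours (17, 17, 17).
2025-06-10 20:00 + 17 h = 2025-06-11 13:00.
2025-06-11 13:00 + 17 h = 2025-06-12 06:00.
2025-06-12 06:00 + 17 h = 2025-06-12 23:00.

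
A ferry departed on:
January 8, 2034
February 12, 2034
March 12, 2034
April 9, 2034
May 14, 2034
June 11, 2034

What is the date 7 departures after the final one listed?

January 14, 2035

All dates are Sundays, 35, 28, 28, 35, 28 days apart.
Specifically, the 2nd Sunday of each month.
July 2034 — 2nd Sunday is July 9, 2034.
2nd Sunday of August 2034: August 13, 2034.
2nd Sunday of September 2034: September 10, 2034.
October 2034 — 2nd Sunday is October 8, 2034.
November 2034 — 2nd Sunday is November 12, 2034.
December 2034 — 2nd Sunday is December 10, 2034.
2nd Sunday of January 2035: January 14, 2035.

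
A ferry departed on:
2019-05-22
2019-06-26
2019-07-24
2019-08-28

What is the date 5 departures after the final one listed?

2020-01-22

Gaps: 35, 28, 35 days — a mix of 28 and 35. Every date is a Wednesday.
Each is the 4th Wednesday of its month.
September 2019 — 4th Wednesday is 2019-09-25.
October 2019 — 4th Wednesday is 2019-10-23.
4th Wednesday of November 2019: 2019-11-27.
4th Wednesday of December 2019: 2019-12-25.
4th Wednesday of January 2020: 2020-01-22.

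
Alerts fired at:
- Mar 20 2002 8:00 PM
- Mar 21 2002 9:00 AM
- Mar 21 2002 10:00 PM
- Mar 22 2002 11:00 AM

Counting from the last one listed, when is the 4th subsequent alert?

Mar 24 2002 3:00 PM

Gaps: 13, 13, 13 hours — each event is 13 hours after the previous one.
Mar 22 2002 11:00 AM + 13 h = Mar 23 2002 12:00 AM.
Mar 23 2002 12:00 AM + 13 h = Mar 23 2002 1:00 PM.
Mar 23 2002 1:00 PM + 13 h = Mar 24 2002 2:00 AM.
Mar 24 2002 2:00 AM + 13 h = Mar 24 2002 3:00 PM.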